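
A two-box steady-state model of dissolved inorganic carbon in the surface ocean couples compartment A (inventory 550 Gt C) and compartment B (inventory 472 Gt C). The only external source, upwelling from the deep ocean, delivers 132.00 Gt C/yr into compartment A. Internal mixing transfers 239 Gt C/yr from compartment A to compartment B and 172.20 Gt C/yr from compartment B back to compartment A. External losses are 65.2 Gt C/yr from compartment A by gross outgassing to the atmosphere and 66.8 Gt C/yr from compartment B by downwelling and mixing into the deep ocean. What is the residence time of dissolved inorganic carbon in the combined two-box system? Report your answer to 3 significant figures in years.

For the system as a whole, the A↔B exchange is internal and contributes nothing to the throughput; only the external sinks remove mass.
M_total = 550 + 472 = 1022.0 Gt C.
ΣF_external_out = 65.2 + 66.8 = 132.00 Gt C/yr.
τ = M_total / ΣF_ext = 1022.0 / 132.00 = 7.742 yr.

7.74 yr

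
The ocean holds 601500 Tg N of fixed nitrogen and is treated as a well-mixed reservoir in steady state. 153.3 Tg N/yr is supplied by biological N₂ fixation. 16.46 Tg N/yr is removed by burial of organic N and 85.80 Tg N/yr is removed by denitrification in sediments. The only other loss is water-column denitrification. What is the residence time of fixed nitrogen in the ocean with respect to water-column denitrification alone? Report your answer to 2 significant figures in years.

12000 yr

At steady state ΣF_in = ΣF_out.
ΣF_in = 153.30 Tg N/yr.
Water-column denitrification flux = ΣF_in − (16.46 + 85.80) = 153.30 − 102.3 = 51.04 Tg N/yr.
τ = M / F = 601500 / 51.04 = 11780 yr.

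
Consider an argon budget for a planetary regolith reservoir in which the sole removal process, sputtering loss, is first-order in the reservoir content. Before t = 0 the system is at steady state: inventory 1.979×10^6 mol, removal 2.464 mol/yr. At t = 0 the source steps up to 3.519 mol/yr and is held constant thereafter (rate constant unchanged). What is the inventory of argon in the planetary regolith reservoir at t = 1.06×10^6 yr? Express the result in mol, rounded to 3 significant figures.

2.60×10^6 mol

Residence time τ = M₀/F₀ = 803200 yr. The eventual steady state is M_∞ = M₀·(F₁/F₀) = 1.979×10^6 × 3.519/2.464 = 2.8263×10^6 mol.
The anomaly ΔM(t) = M(t) − M_∞ decays as ΔM₀·e^(−t/τ) with ΔM₀ = 1.979×10^6 − 2.8263×10^6 = −847300 mol.
At t = 1.06×10^6 yr, e^(−t/τ) = e^(−1.320) = 0.2672, so ΔM = −226400 mol and M = 2.8263×10^6 − 226400 = 2.5999×10^6 mol.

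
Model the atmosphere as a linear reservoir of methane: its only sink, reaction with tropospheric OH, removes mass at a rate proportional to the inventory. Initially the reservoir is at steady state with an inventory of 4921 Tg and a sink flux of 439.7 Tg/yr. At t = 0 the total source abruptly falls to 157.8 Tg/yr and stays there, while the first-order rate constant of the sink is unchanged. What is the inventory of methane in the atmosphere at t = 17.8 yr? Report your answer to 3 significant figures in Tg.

2410 Tg

Residence time τ = M₀/F₀ = 11.19 yr. The eventual steady state is M_∞ = M₀·(F₁/F₀) = 4921 × 157.8/439.7 = 1766.1 Tg.
The anomaly ΔM(t) = M(t) − M_∞ decays as ΔM₀·e^(−t/τ) with ΔM₀ = 4921 − 1766.1 = 3155 Tg.
At t = 17.8 yr, e^(−t/τ) = e^(−1.590) = 0.2038, so ΔM = 643.1 Tg and M = 1766.1 + 643.1 = 2409.1 Tg.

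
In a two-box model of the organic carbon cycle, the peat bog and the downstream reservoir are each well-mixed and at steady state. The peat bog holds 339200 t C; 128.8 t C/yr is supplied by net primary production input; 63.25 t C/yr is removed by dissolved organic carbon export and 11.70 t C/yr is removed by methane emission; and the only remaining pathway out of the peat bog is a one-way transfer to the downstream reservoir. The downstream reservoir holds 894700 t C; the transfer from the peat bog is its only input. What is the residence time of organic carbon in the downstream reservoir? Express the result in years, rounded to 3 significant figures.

Balance the peat bog: ΣF_in = 128.80 t C/yr.
Transfer to the downstream reservoir = ΣF_in − (63.25 + 11.70) = 53.850 t C/yr.
At steady state the output of the downstream reservoir equals its input, 53.850 t C/yr.
τ = M / F = 894700 / 53.850 = 16610 yr.

16600 yr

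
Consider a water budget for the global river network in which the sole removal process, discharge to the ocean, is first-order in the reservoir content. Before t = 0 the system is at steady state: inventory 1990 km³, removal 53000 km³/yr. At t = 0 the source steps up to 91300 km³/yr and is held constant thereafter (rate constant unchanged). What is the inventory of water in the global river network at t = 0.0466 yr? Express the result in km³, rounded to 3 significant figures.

3010 km³

Residence time τ = M₀/F₀ = 0.03755 yr. The eventual steady state is M_∞ = M₀·(F₁/F₀) = 1990 × 91300/53000 = 3428.1 km³.
The anomaly ΔM(t) = M(t) − M_∞ decays as ΔM₀·e^(−t/τ) with ΔM₀ = 1990 − 3428.1 = −1438 km³.
At t = 0.0466 yr, e^(−t/τ) = e^(−1.241) = 0.2891, so ΔM = −415.7 km³ and M = 3428.1 − 415.7 = 3012.4 km³.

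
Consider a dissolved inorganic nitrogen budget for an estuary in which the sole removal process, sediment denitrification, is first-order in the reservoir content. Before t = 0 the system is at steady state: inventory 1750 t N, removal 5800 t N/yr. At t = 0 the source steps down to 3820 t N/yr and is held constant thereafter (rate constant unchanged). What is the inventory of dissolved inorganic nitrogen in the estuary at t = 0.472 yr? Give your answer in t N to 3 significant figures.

τ = M₀/F₀ = 1750/5800 = 0.3017 yr; rate constant k = 1/τ.
New steady state M_∞ = F₁/k = F₁·τ = 3820 × 0.3017 = 1152.6 t N.
M(t) = M_∞ + (M₀ − M_∞)·e^(−t/τ); t/τ = 0.472/0.3017 = 1.564, so e^(−t/τ) = 0.2092.
M(t) = 1152.6 + 597.4 × 0.2092 = 1277.6 t N.

1280 t N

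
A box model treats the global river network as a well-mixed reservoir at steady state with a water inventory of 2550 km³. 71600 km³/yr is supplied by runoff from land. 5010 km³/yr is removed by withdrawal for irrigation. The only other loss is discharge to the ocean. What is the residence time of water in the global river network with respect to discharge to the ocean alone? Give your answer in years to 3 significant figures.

0.0383 yr

At steady state ΣF_in = ΣF_out.
ΣF_in = 71600 km³/yr.
Discharge to the ocean flux = ΣF_in − (5010) = 71600 − 5010 = 66590 km³/yr.
τ = M / F = 2550 / 66590 = 0.03829 yr.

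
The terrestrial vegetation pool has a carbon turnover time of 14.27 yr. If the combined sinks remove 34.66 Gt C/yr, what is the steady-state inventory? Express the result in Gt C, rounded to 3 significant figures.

495 Gt C

τ = M/F ⇒ M = τ × F = 14.27 × 34.66 = 494.6 Gt C.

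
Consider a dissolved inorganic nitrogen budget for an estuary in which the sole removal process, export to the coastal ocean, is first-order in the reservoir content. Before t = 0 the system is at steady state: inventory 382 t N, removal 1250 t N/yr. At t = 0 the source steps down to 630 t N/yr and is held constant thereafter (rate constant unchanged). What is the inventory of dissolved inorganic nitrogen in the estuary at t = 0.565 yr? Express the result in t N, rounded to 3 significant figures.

The sink rate constant is k = F₀/M₀ = 1250/382 = 3.272 yr⁻¹.
Solving dM/dt = F₁ − kM with M(0) = M₀ gives M(t) = F₁/k + (M₀ − F₁/k)·e^(−kt).
F₁/k = 630/3.272 = 192.53 t N; kt = 3.272 × 0.565 = 1.849, e^(−kt) = 0.1574.
M(0.565) = 192.53 + (382 − 192.53) × 0.1574 = 192.53 + 29.83 = 222.36 t N.

222 t N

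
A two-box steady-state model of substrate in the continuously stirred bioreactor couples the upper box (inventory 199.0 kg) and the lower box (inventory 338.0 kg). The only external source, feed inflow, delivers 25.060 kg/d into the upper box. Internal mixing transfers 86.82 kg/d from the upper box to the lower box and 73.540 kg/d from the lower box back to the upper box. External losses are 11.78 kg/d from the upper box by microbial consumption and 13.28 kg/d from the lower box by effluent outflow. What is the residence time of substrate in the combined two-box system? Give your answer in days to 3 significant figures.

21.4 d

For the system as a whole, the A↔B exchange is internal and contributes nothing to the throughput; only the external sinks remove mass.
M_total = 199.0 + 338.0 = 537.00 kg.
ΣF_external_out = 11.78 + 13.28 = 25.060 kg/d.
τ = M_total / ΣF_ext = 537.00 / 25.060 = 21.43 d.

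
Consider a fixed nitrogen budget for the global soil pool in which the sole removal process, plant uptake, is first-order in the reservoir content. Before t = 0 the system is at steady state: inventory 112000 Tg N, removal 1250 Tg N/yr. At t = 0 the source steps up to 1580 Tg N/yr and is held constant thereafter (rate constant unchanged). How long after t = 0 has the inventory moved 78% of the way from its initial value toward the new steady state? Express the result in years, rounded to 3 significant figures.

136 yr

τ = M₀/F₀ = 112000/1250 = 89.60 yr.
The remaining gap fraction is e^(−t/τ); 78% covered ⇒ e^(−t/τ) = 0.220.
t = −τ ln(0.220) = 89.60 × 1.514 = 135.7 yr.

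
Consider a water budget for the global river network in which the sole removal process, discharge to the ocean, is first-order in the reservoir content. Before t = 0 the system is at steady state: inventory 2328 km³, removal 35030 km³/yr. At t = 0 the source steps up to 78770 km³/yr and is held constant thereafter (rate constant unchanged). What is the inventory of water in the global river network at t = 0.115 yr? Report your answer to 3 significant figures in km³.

4720 km³

Residence time τ = M₀/F₀ = 0.06646 yr. The eventual steady state is M_∞ = M₀·(F₁/F₀) = 2328 × 78770/35030 = 5234.8 km³.
The anomaly ΔM(t) = M(t) − M_∞ decays as ΔM₀·e^(−t/τ) with ΔM₀ = 2328 − 5234.8 = −2907 km³.
At t = 0.115 yr, e^(−t/τ) = e^(−1.730) = 0.1772, so ΔM = −515.1 km³ and M = 5234.8 − 515.1 = 4719.7 km³.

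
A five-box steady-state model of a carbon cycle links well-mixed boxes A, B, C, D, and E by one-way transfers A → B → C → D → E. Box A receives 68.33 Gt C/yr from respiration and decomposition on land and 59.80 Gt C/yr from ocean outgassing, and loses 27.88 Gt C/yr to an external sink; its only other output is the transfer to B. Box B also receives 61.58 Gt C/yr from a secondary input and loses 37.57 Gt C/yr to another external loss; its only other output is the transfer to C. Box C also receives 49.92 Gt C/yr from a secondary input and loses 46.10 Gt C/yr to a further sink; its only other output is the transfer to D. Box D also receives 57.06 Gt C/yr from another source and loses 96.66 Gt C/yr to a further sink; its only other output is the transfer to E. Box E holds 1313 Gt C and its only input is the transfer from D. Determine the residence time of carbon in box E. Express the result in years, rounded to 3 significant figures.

14.8 yr

Box A: F(A→B) = (68.33 + 59.80) − 27.88 = 100.25 Gt C/yr.
Box B: F(B→C) = (100.25 + 61.58) − 37.57 = 124.26 Gt C/yr.
Box C: F(C→D) = (124.26 + 49.92) − 46.10 = 128.08 Gt C/yr.
Box D: F(D→E) = (128.08 + 57.06) − 96.66 = 88.480 Gt C/yr.
Box E throughput = its input = 88.480 Gt C/yr; τ = 1313 / 88.480 = 14.84 yr.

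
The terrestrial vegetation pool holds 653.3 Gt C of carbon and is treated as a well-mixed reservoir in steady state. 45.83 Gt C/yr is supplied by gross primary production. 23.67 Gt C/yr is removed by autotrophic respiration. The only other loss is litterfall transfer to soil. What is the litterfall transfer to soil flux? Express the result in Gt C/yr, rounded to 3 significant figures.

22.2 Gt C/yr

At steady state ΣF_in = ΣF_out.
ΣF_in = 45.830 Gt C/yr.
Litterfall transfer to soil flux = ΣF_in − (23.67) = 45.830 − 23.67 = 22.16 Gt C/yr.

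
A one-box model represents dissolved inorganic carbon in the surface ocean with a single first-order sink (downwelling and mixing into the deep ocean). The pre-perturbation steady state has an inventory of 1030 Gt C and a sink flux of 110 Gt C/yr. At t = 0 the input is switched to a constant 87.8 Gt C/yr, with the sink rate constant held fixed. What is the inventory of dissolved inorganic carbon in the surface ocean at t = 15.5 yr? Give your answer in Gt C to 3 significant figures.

862 Gt C

Residence time τ = M₀/F₀ = 9.364 yr. The eventual steady state is M_∞ = M₀·(F₁/F₀) = 1030 × 87.8/110 = 822.13 Gt C.
The anomaly ΔM(t) = M(t) − M_∞ decays as ΔM₀·e^(−t/τ) with ΔM₀ = 1030 − 822.13 = 207.9 Gt C.
At t = 15.5 yr, e^(−t/τ) = e^(−1.655) = 0.1910, so ΔM = 39.71 Gt C and M = 822.13 + 39.71 = 861.84 Gt C.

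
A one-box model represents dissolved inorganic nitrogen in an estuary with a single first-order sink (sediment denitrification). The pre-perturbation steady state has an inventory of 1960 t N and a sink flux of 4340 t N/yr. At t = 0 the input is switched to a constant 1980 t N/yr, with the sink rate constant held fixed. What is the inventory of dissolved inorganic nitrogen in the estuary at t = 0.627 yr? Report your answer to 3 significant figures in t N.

1160 t N

Residence time τ = M₀/F₀ = 0.4516 yr. The eventual steady state is M_∞ = M₀·(F₁/F₀) = 1960 × 1980/4340 = 894.19 t N.
The anomaly ΔM(t) = M(t) − M_∞ decays as ΔM₀·e^(−t/τ) with ΔM₀ = 1960 − 894.19 = 1066 t N.
At t = 0.627 yr, e^(−t/τ) = e^(−1.388) = 0.2495, so ΔM = 265.9 t N and M = 894.19 + 265.9 = 1160.1 t N.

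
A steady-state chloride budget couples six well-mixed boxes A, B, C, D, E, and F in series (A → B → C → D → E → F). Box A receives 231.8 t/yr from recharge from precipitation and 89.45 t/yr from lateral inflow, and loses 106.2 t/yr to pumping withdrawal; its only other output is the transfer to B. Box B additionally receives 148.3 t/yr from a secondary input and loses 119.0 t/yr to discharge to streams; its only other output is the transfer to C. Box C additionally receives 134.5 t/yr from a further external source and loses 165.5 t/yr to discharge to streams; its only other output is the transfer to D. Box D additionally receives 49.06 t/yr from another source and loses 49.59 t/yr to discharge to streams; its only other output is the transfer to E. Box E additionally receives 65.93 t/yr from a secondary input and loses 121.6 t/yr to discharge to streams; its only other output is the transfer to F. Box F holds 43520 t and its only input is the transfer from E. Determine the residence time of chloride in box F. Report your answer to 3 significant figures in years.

277 yr

Box A: F(A→B) = (231.8 + 89.45) − 106.2 = 215.05 t/yr.
Box B: F(B→C) = (215.05 + 148.3) − 119.0 = 244.35 t/yr.
Box C: F(C→D) = (244.35 + 134.5) − 165.5 = 213.35 t/yr.
Box D: F(D→E) = (213.35 + 49.06) − 49.59 = 212.82 t/yr.
Box E: F(E→F) = (212.82 + 65.93) − 121.6 = 157.15 t/yr.
Box F throughput = its input = 157.15 t/yr; τ = 43520 / 157.15 = 276.9 yr.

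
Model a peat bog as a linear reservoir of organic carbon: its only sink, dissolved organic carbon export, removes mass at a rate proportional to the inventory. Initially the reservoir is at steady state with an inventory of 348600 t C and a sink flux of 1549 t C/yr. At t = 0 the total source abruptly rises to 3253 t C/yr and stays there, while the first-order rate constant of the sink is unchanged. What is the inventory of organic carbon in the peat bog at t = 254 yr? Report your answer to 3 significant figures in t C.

The sink rate constant is k = F₀/M₀ = 1549/348600 = 0.004443 yr⁻¹.
Solving dM/dt = F₁ − kM with M(0) = M₀ gives M(t) = F₁/k + (M₀ − F₁/k)·e^(−kt).
F₁/k = 3253/0.004443 = 732080 t C; kt = 0.004443 × 254 = 1.129, e^(−kt) = 0.3235.
M(254) = 732080 + (348600 − 732080) × 0.3235 = 732080 − 124000 = 608040 t C.

608000 t C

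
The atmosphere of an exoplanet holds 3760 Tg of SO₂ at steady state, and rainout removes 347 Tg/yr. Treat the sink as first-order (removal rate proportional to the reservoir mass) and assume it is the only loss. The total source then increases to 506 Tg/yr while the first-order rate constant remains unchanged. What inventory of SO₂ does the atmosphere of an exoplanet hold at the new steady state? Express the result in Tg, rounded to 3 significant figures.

5480 Tg

Rate constant k = F/M = 347 / 3760 = 0.09229 yr⁻¹.
At the new steady state, source = k·M_new ⇒ M_new = 506 / 0.09229 = 5483 Tg.
(Equivalently M_new = M × F_new/F_old = 3760 × 506/347.)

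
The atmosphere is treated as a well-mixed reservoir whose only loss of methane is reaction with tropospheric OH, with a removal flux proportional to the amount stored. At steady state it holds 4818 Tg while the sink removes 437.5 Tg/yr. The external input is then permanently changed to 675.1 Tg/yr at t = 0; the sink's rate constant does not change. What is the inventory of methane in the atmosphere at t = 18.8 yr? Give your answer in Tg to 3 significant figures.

τ = M₀/F₀ = 4818/437.5 = 11.01 yr; rate constant k = 1/τ.
New steady state M_∞ = F₁/k = F₁·τ = 675.1 × 11.01 = 7434.6 Tg.
M(t) = M_∞ + (M₀ − M_∞)·e^(−t/τ); t/τ = 18.8/11.01 = 1.707, so e^(−t/τ) = 0.1814.
M(t) = 7434.6 − 2617 × 0.1814 = 6960.0 Tg.

6960 Tg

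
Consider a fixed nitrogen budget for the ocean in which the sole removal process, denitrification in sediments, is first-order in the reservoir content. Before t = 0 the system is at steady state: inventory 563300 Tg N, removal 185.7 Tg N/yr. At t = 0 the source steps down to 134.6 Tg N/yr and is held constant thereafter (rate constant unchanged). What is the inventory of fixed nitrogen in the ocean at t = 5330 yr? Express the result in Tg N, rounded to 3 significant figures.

The sink rate constant is k = F₀/M₀ = 185.7/563300 = 0.0003297 yr⁻¹.
Solving dM/dt = F₁ − kM with M(0) = M₀ gives M(t) = F₁/k + (M₀ − F₁/k)·e^(−kt).
F₁/k = 134.6/0.0003297 = 408290 Tg N; kt = 0.0003297 × 5330 = 1.757, e^(−kt) = 0.1725.
M(5330) = 408290 + (563300 − 408290) × 0.1725 = 408290 + 26750 = 435040 Tg N.

435000 Tg N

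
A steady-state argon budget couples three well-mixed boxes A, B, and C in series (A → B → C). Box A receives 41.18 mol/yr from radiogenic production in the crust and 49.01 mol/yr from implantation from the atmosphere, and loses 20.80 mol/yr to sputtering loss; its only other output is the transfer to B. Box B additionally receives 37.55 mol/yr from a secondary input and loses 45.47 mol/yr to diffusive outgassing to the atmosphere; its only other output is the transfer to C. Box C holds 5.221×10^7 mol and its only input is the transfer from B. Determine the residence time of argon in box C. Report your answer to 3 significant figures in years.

Box A: F(A→B) = (41.18 + 49.01) − 20.80 = 69.390 mol/yr.
Box B: F(B→C) = (69.390 + 37.55) − 45.47 = 61.470 mol/yr.
Box C throughput = its input = 61.470 mol/yr; τ = 5.221×10^7 / 61.470 = 849400 yr.

849000 yr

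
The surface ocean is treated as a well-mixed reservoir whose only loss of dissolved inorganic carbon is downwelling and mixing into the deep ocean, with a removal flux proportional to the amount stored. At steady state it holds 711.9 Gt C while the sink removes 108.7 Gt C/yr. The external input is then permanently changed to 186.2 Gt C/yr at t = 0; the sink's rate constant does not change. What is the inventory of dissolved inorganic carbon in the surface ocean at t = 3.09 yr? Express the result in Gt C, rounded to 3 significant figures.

903 Gt C

Residence time τ = M₀/F₀ = 6.549 yr. The eventual steady state is M_∞ = M₀·(F₁/F₀) = 711.9 × 186.2/108.7 = 1219.5 Gt C.
The anomaly ΔM(t) = M(t) − M_∞ decays as ΔM₀·e^(−t/τ) with ΔM₀ = 711.9 − 1219.5 = −507.6 Gt C.
At t = 3.09 yr, e^(−t/τ) = e^(−0.4718) = 0.6239, so ΔM = −316.7 Gt C and M = 1219.5 − 316.7 = 902.81 Gt C.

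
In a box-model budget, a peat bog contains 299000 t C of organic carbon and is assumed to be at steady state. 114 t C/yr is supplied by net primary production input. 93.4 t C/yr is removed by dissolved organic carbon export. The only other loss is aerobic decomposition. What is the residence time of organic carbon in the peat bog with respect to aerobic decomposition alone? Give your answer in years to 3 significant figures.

14500 yr

At steady state ΣF_in = ΣF_out.
ΣF_in = 114.00 t C/yr.
Aerobic decomposition flux = ΣF_in − (93.4) = 114.00 − 93.40 = 20.60 t C/yr.
τ = M / F = 299000 / 20.60 = 14510 yr.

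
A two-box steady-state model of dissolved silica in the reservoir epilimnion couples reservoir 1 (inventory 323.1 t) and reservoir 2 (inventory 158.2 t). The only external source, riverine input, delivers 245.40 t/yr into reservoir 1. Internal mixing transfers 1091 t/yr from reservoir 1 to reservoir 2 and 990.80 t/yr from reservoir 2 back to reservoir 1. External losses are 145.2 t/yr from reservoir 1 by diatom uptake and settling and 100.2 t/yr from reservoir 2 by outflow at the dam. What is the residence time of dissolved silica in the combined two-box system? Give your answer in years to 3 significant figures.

Residence time in the combined system uses the total inventory and the total *external* removal — internal exchanges between the two boxes cancel.
M_total = 323.1 + 158.2 = 481.30 t.
ΣF_external_out = 145.2 + 100.2 = 245.40 t/yr.
τ = M_total / ΣF_ext = 481.30 / 245.40 = 1.961 yr.

1.96 yr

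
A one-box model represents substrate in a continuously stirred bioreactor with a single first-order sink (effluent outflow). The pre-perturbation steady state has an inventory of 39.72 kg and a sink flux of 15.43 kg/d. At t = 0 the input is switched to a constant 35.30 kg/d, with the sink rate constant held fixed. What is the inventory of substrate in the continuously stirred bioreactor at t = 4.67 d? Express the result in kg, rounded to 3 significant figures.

82.5 kg

The sink rate constant is k = F₀/M₀ = 15.43/39.72 = 0.3885 d⁻¹.
Solving dM/dt = F₁ − kM with M(0) = M₀ gives M(t) = F₁/k + (M₀ − F₁/k)·e^(−kt).
F₁/k = 35.30/0.3885 = 90.869 kg; kt = 0.3885 × 4.67 = 1.814, e^(−kt) = 0.1630.
M(4.67) = 90.869 + (39.72 − 90.869) × 0.1630 = 90.869 − 8.336 = 82.533 kg.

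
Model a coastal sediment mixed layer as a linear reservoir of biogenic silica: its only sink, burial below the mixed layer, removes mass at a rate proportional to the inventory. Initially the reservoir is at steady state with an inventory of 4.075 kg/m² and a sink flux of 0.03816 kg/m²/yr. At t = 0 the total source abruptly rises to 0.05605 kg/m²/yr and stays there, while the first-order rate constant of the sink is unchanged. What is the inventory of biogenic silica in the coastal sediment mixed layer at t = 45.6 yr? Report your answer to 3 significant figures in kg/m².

4.74 kg/m²

The sink rate constant is k = F₀/M₀ = 0.03816/4.075 = 0.009364 yr⁻¹.
Solving dM/dt = F₁ − kM with M(0) = M₀ gives M(t) = F₁/k + (M₀ − F₁/k)·e^(−kt).
F₁/k = 0.05605/0.009364 = 5.9854 kg/m²; kt = 0.009364 × 45.6 = 0.4270, e^(−kt) = 0.6525.
M(45.6) = 5.9854 + (4.075 − 5.9854) × 0.6525 = 5.9854 − 1.246 = 4.7390 kg/m².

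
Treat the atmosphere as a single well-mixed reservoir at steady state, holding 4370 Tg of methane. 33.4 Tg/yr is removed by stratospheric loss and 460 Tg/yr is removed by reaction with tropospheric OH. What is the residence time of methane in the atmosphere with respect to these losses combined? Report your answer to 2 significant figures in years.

Total removal = 33.40 + 460.0 = 493.40 Tg/yr.
τ = M / ΣF_out = 4370 / 493.40 = 8.857 yr.

8.9 yr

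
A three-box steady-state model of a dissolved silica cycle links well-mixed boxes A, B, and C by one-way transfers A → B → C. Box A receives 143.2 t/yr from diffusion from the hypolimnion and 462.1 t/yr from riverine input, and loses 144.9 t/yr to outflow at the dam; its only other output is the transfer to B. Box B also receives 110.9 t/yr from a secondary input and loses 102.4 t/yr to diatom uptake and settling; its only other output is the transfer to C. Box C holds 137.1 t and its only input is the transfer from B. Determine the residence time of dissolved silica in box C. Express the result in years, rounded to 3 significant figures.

Box A: F(A→B) = (143.2 + 462.1) − 144.9 = 460.40 t/yr.
Box B: F(B→C) = (460.40 + 110.9) − 102.4 = 468.90 t/yr.
Box C throughput = its input = 468.90 t/yr; τ = 137.1 / 468.90 = 0.2924 yr.

0.292 yr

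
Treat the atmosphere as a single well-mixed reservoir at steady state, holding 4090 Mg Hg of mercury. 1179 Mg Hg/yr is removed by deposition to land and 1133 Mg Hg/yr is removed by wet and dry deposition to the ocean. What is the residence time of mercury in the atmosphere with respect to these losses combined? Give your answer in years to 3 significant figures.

Total removal = 1179 + 1133 = 2312.0 Mg Hg/yr.
τ = M / ΣF_out = 4090 / 2312.0 = 1.769 yr.

1.77 yr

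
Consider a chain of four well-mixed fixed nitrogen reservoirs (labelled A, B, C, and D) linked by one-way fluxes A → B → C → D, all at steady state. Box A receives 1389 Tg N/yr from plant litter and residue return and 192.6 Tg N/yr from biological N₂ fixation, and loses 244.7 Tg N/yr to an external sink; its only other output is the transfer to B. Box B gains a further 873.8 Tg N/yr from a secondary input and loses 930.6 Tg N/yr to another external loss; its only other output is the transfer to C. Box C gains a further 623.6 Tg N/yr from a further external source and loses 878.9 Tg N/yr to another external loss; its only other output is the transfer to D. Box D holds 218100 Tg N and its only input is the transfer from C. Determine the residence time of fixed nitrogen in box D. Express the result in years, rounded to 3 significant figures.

Box A: F(A→B) = (1389 + 192.6) − 244.7 = 1336.9 Tg N/yr.
Box B: F(B→C) = (1336.9 + 873.8) − 930.6 = 1280.1 Tg N/yr.
Box C: F(C→D) = (1280.1 + 623.6) − 878.9 = 1024.8 Tg N/yr.
Box D throughput = its input = 1024.8 Tg N/yr; τ = 218100 / 1024.8 = 212.8 yr.

213 yr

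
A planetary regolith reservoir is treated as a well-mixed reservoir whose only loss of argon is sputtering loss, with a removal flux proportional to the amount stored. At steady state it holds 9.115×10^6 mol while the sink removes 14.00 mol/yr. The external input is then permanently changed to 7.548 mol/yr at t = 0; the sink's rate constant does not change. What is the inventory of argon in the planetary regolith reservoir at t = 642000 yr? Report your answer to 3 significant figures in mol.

6.48×10^6 mol

Residence time τ = M₀/F₀ = 651100 yr. The eventual steady state is M_∞ = M₀·(F₁/F₀) = 9.115×10^6 × 7.548/14.00 = 4.9143×10^6 mol.
The anomaly ΔM(t) = M(t) − M_∞ decays as ΔM₀·e^(−t/τ) with ΔM₀ = 9.115×10^6 − 4.9143×10^6 = 4.201×10^6 mol.
At t = 642000 yr, e^(−t/τ) = e^(−0.9861) = 0.3730, so ΔM = 1.567×10^6 mol and M = 4.9143×10^6 + 1.567×10^6 = 6.4813×10^6 mol.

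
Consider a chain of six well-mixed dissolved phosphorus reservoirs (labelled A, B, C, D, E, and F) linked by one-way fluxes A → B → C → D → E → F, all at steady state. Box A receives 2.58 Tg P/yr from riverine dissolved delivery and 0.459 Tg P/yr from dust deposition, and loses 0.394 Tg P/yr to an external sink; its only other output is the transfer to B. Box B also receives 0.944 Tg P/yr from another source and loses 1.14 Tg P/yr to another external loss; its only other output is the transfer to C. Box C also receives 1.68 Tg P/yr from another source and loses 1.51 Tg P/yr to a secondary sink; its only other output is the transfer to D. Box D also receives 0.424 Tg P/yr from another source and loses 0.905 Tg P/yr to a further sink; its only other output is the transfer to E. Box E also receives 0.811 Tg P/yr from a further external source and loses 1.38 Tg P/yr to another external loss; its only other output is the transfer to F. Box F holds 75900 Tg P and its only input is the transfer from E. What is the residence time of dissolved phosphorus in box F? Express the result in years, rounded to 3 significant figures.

Box A: F(A→B) = (2.58 + 0.459) − 0.394 = 2.6450 Tg P/yr.
Box B: F(B→C) = (2.6450 + 0.944) − 1.14 = 2.4490 Tg P/yr.
Box C: F(C→D) = (2.4490 + 1.68) − 1.51 = 2.6190 Tg P/yr.
Box D: F(D→E) = (2.6190 + 0.424) − 0.905 = 2.1380 Tg P/yr.
Box E: F(E→F) = (2.1380 + 0.811) − 1.38 = 1.5690 Tg P/yr.
Box F throughput = its input = 1.5690 Tg P/yr; τ = 75900 / 1.5690 = 48370 yr.

48400 yr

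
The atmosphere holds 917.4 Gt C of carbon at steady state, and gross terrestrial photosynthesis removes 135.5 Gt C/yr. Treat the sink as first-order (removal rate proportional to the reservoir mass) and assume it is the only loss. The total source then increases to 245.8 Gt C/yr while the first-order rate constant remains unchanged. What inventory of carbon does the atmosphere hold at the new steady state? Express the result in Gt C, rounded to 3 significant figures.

Rate constant k = F/M = 135.5 / 917.4 = 0.1477 yr⁻¹.
At the new steady state, source = k·M_new ⇒ M_new = 245.8 / 0.1477 = 1664 Gt C.
(Equivalently M_new = M × F_new/F_old = 917.4 × 245.8/135.5.)

1660 Gt C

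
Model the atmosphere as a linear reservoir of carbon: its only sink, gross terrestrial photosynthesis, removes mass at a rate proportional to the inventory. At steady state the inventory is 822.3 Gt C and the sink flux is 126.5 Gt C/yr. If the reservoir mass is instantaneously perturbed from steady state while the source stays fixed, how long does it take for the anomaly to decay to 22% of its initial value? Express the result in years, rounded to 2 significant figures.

For a linear reservoir the anomaly decays as exp(−t/τ) with τ = M/F = 822.3/126.5 = 6.500 yr.
exp(−t/τ) = 0.22 ⇒ t = −τ ln(0.22) = 6.500 × 1.514 = 9.842 yr.

9.8 yr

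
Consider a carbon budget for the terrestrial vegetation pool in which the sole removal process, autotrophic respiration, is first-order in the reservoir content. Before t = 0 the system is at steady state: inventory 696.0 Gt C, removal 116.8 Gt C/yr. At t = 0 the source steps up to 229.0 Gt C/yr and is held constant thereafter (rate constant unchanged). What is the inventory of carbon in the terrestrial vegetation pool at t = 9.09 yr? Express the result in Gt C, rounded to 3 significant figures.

Residence time τ = M₀/F₀ = 5.959 yr. The eventual steady state is M_∞ = M₀·(F₁/F₀) = 696.0 × 229.0/116.8 = 1364.6 Gt C.
The anomaly ΔM(t) = M(t) − M_∞ decays as ΔM₀·e^(−t/τ) with ΔM₀ = 696.0 − 1364.6 = −668.6 Gt C.
At t = 9.09 yr, e^(−t/τ) = e^(−1.525) = 0.2175, so ΔM = −145.4 Gt C and M = 1364.6 − 145.4 = 1219.2 Gt C.

1220 Gt C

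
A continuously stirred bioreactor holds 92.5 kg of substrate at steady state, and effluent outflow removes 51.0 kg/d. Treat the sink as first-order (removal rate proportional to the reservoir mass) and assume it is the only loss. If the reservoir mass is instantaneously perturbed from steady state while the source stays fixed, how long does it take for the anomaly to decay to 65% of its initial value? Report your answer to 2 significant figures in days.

For a linear reservoir the anomaly decays as exp(−t/τ) with τ = M/F = 92.5/51.0 = 1.814 d.
exp(−t/τ) = 0.65 ⇒ t = −τ ln(0.65) = 1.814 × 0.4308 = 0.7813 d.

0.78 d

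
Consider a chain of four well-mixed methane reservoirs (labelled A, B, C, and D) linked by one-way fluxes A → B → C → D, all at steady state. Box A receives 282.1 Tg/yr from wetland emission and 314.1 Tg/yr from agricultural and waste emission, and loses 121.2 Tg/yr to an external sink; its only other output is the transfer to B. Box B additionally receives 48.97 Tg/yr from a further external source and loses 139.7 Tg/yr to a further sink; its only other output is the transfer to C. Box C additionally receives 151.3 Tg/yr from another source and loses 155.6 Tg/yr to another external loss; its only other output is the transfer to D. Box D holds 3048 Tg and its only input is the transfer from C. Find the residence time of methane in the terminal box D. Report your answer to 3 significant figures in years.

Box A: F(A→B) = (282.1 + 314.1) − 121.2 = 475.00 Tg/yr.
Box B: F(B→C) = (475.00 + 48.97) − 139.7 = 384.27 Tg/yr.
Box C: F(C→D) = (384.27 + 151.3) − 155.6 = 379.97 Tg/yr.
Box D throughput = its input = 379.97 Tg/yr; τ = 3048 / 379.97 = 8.022 yr.

8.02 yr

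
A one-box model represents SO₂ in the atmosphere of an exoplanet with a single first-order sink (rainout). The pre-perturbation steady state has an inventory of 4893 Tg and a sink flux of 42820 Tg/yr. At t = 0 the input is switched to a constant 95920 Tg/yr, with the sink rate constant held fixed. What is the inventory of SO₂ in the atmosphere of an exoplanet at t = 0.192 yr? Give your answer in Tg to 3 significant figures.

9830 Tg

τ = M₀/F₀ = 4893/42820 = 0.1143 yr; rate constant k = 1/τ.
New steady state M_∞ = F₁/k = F₁·τ = 95920 × 0.1143 = 10961 Tg.
M(t) = M_∞ + (M₀ − M_∞)·e^(−t/τ); t/τ = 0.192/0.1143 = 1.680, so e^(−t/τ) = 0.1863.
M(t) = 10961 − 6068 × 0.1863 = 9830.1 Tg.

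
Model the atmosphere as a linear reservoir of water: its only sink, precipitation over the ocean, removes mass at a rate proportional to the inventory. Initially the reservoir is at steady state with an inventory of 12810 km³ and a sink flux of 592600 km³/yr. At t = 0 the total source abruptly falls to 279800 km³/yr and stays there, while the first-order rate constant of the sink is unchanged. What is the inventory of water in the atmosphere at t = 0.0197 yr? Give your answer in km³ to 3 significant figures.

8770 km³

Residence time τ = M₀/F₀ = 0.02162 yr. The eventual steady state is M_∞ = M₀·(F₁/F₀) = 12810 × 279800/592600 = 6048.3 km³.
The anomaly ΔM(t) = M(t) − M_∞ decays as ΔM₀·e^(−t/τ) with ΔM₀ = 12810 − 6048.3 = 6762 km³.
At t = 0.0197 yr, e^(−t/τ) = e^(−0.9113) = 0.4020, so ΔM = 2718 km³ and M = 6048.3 + 2718 = 8766.4 km³.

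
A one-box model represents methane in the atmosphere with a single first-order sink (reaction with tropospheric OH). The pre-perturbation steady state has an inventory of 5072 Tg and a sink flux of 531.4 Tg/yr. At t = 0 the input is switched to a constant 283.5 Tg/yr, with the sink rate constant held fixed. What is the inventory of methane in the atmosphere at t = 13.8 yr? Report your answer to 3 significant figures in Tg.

The sink rate constant is k = F₀/M₀ = 531.4/5072 = 0.1048 yr⁻¹.
Solving dM/dt = F₁ − kM with M(0) = M₀ gives M(t) = F₁/k + (M₀ − F₁/k)·e^(−kt).
F₁/k = 283.5/0.1048 = 2705.9 Tg; kt = 0.1048 × 13.8 = 1.446, e^(−kt) = 0.2355.
M(13.8) = 2705.9 + (5072 − 2705.9) × 0.2355 = 2705.9 + 557.3 = 3263.2 Tg.

3260 Tg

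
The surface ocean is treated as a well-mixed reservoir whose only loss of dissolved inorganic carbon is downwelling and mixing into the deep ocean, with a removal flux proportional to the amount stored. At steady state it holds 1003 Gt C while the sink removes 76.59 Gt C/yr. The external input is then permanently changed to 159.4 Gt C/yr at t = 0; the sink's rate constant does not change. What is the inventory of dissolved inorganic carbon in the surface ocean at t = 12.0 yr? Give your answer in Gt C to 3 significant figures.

1650 Gt C

Residence time τ = M₀/F₀ = 13.10 yr. The eventual steady state is M_∞ = M₀·(F₁/F₀) = 1003 × 159.4/76.59 = 2087.5 Gt C.
The anomaly ΔM(t) = M(t) − M_∞ decays as ΔM₀·e^(−t/τ) with ΔM₀ = 1003 − 2087.5 = −1084 Gt C.
At t = 12.0 yr, e^(−t/τ) = e^(−0.9163) = 0.4000, so ΔM = −433.8 Gt C and M = 2087.5 − 433.8 = 1653.7 Gt C.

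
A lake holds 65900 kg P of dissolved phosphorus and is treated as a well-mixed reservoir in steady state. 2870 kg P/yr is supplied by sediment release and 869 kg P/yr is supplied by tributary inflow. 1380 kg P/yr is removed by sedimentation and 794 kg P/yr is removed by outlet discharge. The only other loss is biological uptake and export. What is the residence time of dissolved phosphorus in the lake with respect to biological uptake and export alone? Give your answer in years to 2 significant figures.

At steady state ΣF_in = ΣF_out.
ΣF_in = 2870 + 869 = 3739.0 kg P/yr.
Biological uptake and export flux = ΣF_in − (1380 + 794) = 3739.0 − 2174 = 1565 kg P/yr.
τ = M / F = 65900 / 1565 = 42.11 yr.

42 yr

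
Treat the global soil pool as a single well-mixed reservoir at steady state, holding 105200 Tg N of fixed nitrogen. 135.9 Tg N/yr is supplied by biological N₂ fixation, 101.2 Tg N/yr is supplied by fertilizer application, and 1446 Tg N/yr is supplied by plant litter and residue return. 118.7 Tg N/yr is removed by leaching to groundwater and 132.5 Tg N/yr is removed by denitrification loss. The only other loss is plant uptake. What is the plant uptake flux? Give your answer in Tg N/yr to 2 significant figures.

At steady state ΣF_in = ΣF_out.
ΣF_in = 135.9 + 101.2 + 1446 = 1683.1 Tg N/yr.
Plant uptake flux = ΣF_in − (118.7 + 132.5) = 1683.1 − 251.2 = 1432 Tg N/yr.

1400 Tg N/yr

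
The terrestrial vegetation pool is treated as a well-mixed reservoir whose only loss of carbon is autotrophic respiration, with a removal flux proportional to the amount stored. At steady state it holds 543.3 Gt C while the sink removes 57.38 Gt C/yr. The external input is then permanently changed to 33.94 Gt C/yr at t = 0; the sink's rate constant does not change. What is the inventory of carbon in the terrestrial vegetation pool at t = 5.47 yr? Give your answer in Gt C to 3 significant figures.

446 Gt C

Residence time τ = M₀/F₀ = 9.468 yr. The eventual steady state is M_∞ = M₀·(F₁/F₀) = 543.3 × 33.94/57.38 = 321.36 Gt C.
The anomaly ΔM(t) = M(t) − M_∞ decays as ΔM₀·e^(−t/τ) with ΔM₀ = 543.3 − 321.36 = 221.9 Gt C.
At t = 5.47 yr, e^(−t/τ) = e^(−0.5777) = 0.5612, so ΔM = 124.5 Gt C and M = 321.36 + 124.5 = 445.91 Gt C.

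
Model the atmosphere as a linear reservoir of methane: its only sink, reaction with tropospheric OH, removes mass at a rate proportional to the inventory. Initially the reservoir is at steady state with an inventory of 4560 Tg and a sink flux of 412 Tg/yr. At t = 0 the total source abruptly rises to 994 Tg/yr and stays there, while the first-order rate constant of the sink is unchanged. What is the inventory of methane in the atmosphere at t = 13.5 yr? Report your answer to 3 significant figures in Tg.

9100 Tg

τ = M₀/F₀ = 4560/412 = 11.07 yr; rate constant k = 1/τ.
New steady state M_∞ = F₁/k = F₁·τ = 994 × 11.07 = 11002 Tg.
M(t) = M_∞ + (M₀ − M_∞)·e^(−t/τ); t/τ = 13.5/11.07 = 1.220, so e^(−t/τ) = 0.2953.
M(t) = 11002 − 6442 × 0.2953 = 9099.3 Tg.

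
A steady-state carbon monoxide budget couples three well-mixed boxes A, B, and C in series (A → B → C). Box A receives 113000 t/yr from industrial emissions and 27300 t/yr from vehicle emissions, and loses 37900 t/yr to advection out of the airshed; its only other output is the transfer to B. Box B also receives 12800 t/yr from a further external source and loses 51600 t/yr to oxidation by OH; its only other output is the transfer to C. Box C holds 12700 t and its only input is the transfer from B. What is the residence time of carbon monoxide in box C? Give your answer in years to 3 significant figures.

0.200 yr

Box A: F(A→B) = (113000 + 27300) − 37900 = 102400 t/yr.
Box B: F(B→C) = (102400 + 12800) − 51600 = 63600 t/yr.
Box C throughput = its input = 63600 t/yr; τ = 12700 / 63600 = 0.1997 yr.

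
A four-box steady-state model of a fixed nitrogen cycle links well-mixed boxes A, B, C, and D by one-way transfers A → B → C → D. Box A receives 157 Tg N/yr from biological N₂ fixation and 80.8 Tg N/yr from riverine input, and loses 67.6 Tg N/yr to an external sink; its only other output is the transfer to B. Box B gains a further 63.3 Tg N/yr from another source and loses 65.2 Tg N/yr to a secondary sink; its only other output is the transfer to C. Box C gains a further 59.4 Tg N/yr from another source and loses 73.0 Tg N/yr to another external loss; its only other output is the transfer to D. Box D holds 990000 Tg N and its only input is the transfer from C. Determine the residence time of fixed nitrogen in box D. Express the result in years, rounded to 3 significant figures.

Box A: F(A→B) = (157 + 80.8) − 67.6 = 170.20 Tg N/yr.
Box B: F(B→C) = (170.20 + 63.3) − 65.2 = 168.30 Tg N/yr.
Box C: F(C→D) = (168.30 + 59.4) − 73.0 = 154.70 Tg N/yr.
Box D throughput = its input = 154.70 Tg N/yr; τ = 990000 / 154.70 = 6399 yr.

6400 yr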